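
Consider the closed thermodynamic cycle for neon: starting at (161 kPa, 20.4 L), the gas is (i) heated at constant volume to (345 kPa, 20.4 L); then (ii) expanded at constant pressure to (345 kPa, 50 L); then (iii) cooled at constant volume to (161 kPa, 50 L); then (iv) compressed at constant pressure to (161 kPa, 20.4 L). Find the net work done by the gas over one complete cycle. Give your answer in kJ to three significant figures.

Constant-volume legs do no work.
W(ii) = (345)(50 − 20.4) = 10212 J; W(iv) = (161)(20.4 − 50) = -4766 J.
W_net = 10212 − 4766 = 5446 J (the clockwise enclosed area).

W_net ≈ 5.45 kJ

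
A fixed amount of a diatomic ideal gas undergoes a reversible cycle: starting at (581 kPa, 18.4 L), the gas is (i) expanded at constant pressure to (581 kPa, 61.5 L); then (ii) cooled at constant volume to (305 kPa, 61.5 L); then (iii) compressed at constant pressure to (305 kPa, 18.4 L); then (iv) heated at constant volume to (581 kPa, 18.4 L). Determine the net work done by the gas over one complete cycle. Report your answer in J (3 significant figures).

Constant-volume legs do no work.
W(i) = (581)(61.5 − 18.4) = 25041 J; W(iii) = (305)(18.4 − 61.5) = -13146 J.
W_net = 25041 − 13146 = 11896 J (the clockwise enclosed area).

W_net ≈ 11900 J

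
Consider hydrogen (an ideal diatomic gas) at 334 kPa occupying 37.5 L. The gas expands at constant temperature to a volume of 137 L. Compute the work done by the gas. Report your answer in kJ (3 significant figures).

Isothermal: W = nRT ln(V₂/V₁) = P₁V₁ ln(V₂/V₁).
P₁V₁ = (334 kPa)(37.5 L) = 12525 J.
W = 12525 × ln(137/37.5) = 12525 × 1.296
W_by_gas = 16228 J.

W ≈ 16.2 kJ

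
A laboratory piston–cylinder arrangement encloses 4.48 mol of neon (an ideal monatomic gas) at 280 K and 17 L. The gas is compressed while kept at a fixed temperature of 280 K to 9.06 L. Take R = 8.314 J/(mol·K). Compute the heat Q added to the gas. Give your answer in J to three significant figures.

Isothermal ⇒ ΔU = 0, so Q = W = nRT ln(V₂/V₁).
Q = (4.48)(8.314)(280) ln(9.06/17) = 10429 × -0.6293 = -6563 J.

Q ≈ -6560 J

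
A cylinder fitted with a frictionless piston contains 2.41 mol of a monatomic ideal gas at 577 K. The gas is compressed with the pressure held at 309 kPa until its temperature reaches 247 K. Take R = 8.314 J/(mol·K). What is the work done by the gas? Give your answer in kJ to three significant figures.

W ≈ -6.61 kJ

Isobaric: W = P ΔV = nR ΔT.
W = (2.41)(8.314)(247 − 577) = -6612 J.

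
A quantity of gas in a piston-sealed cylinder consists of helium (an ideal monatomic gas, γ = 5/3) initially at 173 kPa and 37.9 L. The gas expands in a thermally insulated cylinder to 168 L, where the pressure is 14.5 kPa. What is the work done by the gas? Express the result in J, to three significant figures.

W ≈ 6180 J

Adiabatic: W = (P₁V₁ − P₂V₂)/(γ − 1) with γ = 5/3.
P₁V₁ = 6557 J, P₂V₂ = 2436 J.
W = (6557 − 2436) / 0.6667 = 6181 J.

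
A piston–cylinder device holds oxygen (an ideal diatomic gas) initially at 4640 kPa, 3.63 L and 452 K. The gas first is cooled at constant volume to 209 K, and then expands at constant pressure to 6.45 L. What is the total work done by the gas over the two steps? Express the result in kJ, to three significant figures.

Step 1 (isochoric): W = 0 (constant volume).
After step 1: P = 2145 kPa (V unchanged).
Step 2 (isobaric): W = PΔV = (2145 kPa)(6.45 − 3.63 L) = 6050 J.
W_total = 0 + 6050 = 6050 J.

W_total ≈ 6.05 kJ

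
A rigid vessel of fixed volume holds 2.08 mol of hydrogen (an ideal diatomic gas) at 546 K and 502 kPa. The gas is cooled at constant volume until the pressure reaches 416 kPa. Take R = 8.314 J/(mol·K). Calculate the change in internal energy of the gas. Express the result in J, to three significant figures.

Constant volume ⇒ W = 0, so Q = ΔU = nCᵥΔT with Cᵥ = 5R/2 = 20.79 J/(mol·K).
At constant V, T₂/T₁ = P₂/P₁ ⇒ ΔT = T₁(P₂/P₁ − 1) = 546·(416/502 − 1) = -93.54 K.
ΔU = (2.08)(20.79)(-93.54) = -4044 J.

ΔU ≈ -4040 J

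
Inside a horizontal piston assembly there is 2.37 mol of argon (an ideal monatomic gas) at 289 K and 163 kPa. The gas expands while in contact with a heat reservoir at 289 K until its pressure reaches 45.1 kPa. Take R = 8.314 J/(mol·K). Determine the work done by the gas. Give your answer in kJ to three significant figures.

Isothermal process: W = nRT ln(V₂/V₁) = nRT ln(P₁/P₂).
W = (2.37)(8.314)(289) × ln(163/45.1)
  = 5695 × ln(3.614) = 5695 × 1.285
W_by_gas = 7317 J.

W ≈ 7.32 kJ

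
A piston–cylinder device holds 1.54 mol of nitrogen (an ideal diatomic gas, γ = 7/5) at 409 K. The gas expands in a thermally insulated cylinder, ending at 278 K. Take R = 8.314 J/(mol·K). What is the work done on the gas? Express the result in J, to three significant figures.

Adiabatic ⇒ Q = 0, so W_by = −ΔU = nCᵥ(T₁ − T₂).
Cᵥ = 5R/2 = 20.79 J/(mol·K).
W = (1.54)(20.79)(409 − 278) = 4193 J.
Work on gas = −W_by = -4193 J.

W ≈ -4190 J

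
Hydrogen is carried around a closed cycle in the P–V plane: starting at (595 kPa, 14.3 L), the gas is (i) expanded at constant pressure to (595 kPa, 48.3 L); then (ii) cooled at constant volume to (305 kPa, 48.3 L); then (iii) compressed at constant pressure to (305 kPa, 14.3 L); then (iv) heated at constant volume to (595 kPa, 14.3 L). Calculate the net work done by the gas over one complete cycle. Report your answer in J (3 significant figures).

W_net ≈ 9860 J

Constant-volume legs do no work.
W(i) = (595)(48.3 − 14.3) = 20230 J; W(iii) = (305)(14.3 − 48.3) = -10370 J.
W_net = 20230 − 10370 = 9860 J (the clockwise enclosed area).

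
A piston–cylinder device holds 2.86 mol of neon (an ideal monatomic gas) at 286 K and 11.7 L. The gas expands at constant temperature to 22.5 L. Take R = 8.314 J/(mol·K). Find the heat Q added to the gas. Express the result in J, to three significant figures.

Q ≈ 4450 J

Isothermal ⇒ ΔU = 0, so Q = W = nRT ln(V₂/V₁).
Q = (2.86)(8.314)(286) ln(22.5/11.7) = 6801 × 0.6539 = 4447 J.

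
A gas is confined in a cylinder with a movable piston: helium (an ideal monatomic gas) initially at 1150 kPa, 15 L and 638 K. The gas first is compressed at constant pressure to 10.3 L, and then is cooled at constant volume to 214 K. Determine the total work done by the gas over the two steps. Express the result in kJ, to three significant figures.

W_total ≈ -5.40 kJ

Step 1 (isobaric): W = PΔV = (1150 kPa)(10.3 − 15 L) = -5405 J.
Step 2 (isochoric): W = 0 (constant volume).
W_total = -5405 + 0 = -5405 J.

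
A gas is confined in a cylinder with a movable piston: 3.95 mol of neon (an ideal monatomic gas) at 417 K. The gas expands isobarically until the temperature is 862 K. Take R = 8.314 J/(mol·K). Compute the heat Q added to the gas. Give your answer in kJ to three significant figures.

Q ≈ 36.5 kJ

Isobaric: W = nRΔT = (3.95)(8.314)(445) = 14614 J.
ΔU = nCᵥΔT with Cᵥ = 3R/2: ΔU = (3.95)(12.47)(445) = 21921 J.
Q = ΔU + W = 21921 + 14614 = 36535 J.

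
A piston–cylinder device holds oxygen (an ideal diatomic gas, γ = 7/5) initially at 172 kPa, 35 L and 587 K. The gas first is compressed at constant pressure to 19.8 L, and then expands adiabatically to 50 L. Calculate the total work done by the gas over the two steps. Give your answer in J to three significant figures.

Step 1 (isobaric): W = PΔV = (172 kPa)(19.8 − 35 L) = -2614 J.
After step 1: P = 172 kPa, V = 19.8 L, T = 332.1 K.
Step 2 (adiabatic): W = (P₁V₁ − P₂V₂)/(γ−1) = (3406 − 2351)/0.4 = 2636 J.
W_total = -2614 + 2636 = 21.84 J.

W_total ≈ 21.8 J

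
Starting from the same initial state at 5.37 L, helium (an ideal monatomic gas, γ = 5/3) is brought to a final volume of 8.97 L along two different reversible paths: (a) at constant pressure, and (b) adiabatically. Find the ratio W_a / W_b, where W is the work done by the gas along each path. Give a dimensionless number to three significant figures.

W_a / W_b ≈ 1.54

Path (a) isobaric: W = P₁(V₂ − V₁) → W_a/(P₁V₁) = 0.6704.
Path (b) adiabatic: W = P₁V₁(1 − (V₁/V₂)^(γ−1))/(γ−1) → W_b/(P₁V₁) = 0.4345.
W_a / W_b = 0.6704 / 0.4345 = 1.543.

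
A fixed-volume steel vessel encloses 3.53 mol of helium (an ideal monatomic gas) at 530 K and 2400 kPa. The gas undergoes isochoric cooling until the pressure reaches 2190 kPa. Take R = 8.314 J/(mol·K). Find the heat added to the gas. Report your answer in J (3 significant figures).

Q ≈ -2040 J

Constant volume ⇒ W = 0, so Q = ΔU = nCᵥΔT with Cᵥ = 3R/2 = 12.47 J/(mol·K).
At constant V, T₂/T₁ = P₂/P₁ ⇒ ΔT = T₁(P₂/P₁ − 1) = 530·(2190/2400 − 1) = -46.38 K.
ΔU = (3.53)(12.47)(-46.38) = -2042 J.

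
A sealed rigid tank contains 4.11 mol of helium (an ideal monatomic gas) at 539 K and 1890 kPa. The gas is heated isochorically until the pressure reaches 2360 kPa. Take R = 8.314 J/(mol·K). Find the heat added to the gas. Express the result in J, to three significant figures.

Constant volume ⇒ W = 0, so Q = ΔU = nCᵥΔT with Cᵥ = 3R/2 = 12.47 J/(mol·K).
At constant V, T₂/T₁ = P₂/P₁ ⇒ ΔT = T₁(P₂/P₁ − 1) = 539·(2360/1890 − 1) = 134 K.
ΔU = (4.11)(12.47)(134) = 6870 J.

Q ≈ 6870 J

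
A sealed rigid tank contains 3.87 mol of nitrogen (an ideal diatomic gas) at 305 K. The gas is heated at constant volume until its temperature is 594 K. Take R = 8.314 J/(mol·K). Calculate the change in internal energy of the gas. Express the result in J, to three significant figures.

ΔU ≈ 23200 J

Constant volume ⇒ W = 0, so Q = ΔU = nCᵥΔT with Cᵥ = 5R/2 = 20.79 J/(mol·K).
ΔU = (3.87)(20.79)(594 − 305) = 23247 J.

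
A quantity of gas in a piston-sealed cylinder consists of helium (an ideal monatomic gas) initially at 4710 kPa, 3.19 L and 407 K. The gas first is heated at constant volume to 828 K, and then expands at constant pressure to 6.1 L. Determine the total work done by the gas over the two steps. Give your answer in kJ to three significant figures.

W_total ≈ 27.9 kJ

Step 1 (isochoric): W = 0 (constant volume).
After step 1: P = 9582 kPa (V unchanged).
Step 2 (isobaric): W = PΔV = (9582 kPa)(6.1 − 3.19 L) = 27884 J.
W_total = 0 + 27884 = 27884 J.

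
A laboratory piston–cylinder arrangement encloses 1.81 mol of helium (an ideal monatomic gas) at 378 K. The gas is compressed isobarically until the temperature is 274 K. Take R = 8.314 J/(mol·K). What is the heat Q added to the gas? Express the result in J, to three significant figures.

Isobaric: W = nRΔT = (1.81)(8.314)(-104) = -1565 J.
ΔU = nCᵥΔT with Cᵥ = 3R/2: ΔU = (1.81)(12.47)(-104) = -2348 J.
Q = ΔU + W = -2348 − 1565 = -3913 J.

Q ≈ -3910 J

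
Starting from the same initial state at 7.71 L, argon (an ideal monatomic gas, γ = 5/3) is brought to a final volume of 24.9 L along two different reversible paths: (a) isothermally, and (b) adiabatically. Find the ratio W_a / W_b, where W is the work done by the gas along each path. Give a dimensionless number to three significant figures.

W_a / W_b ≈ 1.44

Path (a) isothermal: W = P₁V₁ ln(V₂/V₁) → W_a/(P₁V₁) = 1.172.
Path (b) adiabatic: W = P₁V₁(1 − (V₁/V₂)^(γ−1))/(γ−1) → W_b/(P₁V₁) = 0.8135.
W_a / W_b = 1.172 / 0.8135 = 1.441.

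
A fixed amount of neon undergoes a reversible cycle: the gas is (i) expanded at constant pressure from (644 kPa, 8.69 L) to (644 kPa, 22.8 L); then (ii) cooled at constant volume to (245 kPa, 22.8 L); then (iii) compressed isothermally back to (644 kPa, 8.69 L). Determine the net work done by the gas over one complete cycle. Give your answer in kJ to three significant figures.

W_net ≈ 3.70 kJ

Leg (i): W = PΔV = (644)(22.8 − 8.69) = 9087 J.
Leg (ii): W = 0.
Leg (iii): W = PᵢVᵢ ln(V_f/Vᵢ) = (5586) ln(8.69/22.8) = -5388 J.
W_net = 9087 − 5388 = 3699 J.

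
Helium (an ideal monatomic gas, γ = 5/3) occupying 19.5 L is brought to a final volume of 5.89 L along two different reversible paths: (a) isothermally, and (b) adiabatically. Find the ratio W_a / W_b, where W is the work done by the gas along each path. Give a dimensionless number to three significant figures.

W_a / W_b ≈ 0.653

Path (a) isothermal: W = P₁V₁ ln(V₂/V₁) → W_a/(P₁V₁) = -1.197.
Path (b) adiabatic: W = P₁V₁(1 − (V₁/V₂)^(γ−1))/(γ−1) → W_b/(P₁V₁) = -1.832.
W_a / W_b = -1.197 / -1.832 = 0.6535.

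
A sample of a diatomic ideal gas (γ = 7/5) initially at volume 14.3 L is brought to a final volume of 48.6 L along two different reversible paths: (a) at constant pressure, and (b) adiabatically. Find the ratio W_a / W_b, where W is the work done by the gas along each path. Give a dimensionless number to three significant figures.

Path (a) isobaric: W = P₁(V₂ − V₁) → W_a/(P₁V₁) = 2.399.
Path (b) adiabatic: W = P₁V₁(1 − (V₁/V₂)^(γ−1))/(γ−1) → W_b/(P₁V₁) = 0.9674.
W_a / W_b = 2.399 / 0.9674 = 2.479.

W_a / W_b ≈ 2.48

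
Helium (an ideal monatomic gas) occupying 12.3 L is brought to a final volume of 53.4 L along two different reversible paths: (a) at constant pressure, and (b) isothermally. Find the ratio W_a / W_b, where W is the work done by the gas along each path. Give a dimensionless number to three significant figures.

Path (a) isobaric: W = P₁(V₂ − V₁) → W_a/(P₁V₁) = 3.341.
Path (b) isothermal: W = P₁V₁ ln(V₂/V₁) → W_b/(P₁V₁) = 1.468.
W_a / W_b = 3.341 / 1.468 = 2.276.

W_a / W_b ≈ 2.28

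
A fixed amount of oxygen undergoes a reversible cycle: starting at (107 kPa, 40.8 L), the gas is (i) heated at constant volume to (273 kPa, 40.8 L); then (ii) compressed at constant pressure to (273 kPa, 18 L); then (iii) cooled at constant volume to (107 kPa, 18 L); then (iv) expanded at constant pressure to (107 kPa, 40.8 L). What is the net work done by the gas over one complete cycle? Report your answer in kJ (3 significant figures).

W_net ≈ -3.78 kJ

Constant-volume legs do no work.
W(ii) = (273)(18 − 40.8) = -6224 J; W(iv) = (107)(40.8 − 18) = 2440 J.
W_net = -6224 + 2440 = -3785 J (the counter-clockwise enclosed area).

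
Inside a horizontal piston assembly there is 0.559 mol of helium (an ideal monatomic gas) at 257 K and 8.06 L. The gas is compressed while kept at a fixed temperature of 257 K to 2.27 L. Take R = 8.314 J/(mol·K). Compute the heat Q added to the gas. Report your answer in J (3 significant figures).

Isothermal ⇒ ΔU = 0, so Q = W = nRT ln(V₂/V₁).
Q = (0.559)(8.314)(257) ln(2.27/8.06) = 1194 × -1.267 = -1513 J.

Q ≈ -1510 J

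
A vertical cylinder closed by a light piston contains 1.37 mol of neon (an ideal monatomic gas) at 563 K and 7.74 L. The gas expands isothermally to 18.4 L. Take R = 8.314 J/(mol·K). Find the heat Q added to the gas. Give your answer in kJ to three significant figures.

Isothermal ⇒ ΔU = 0, so Q = W = nRT ln(V₂/V₁).
Q = (1.37)(8.314)(563) ln(18.4/7.74) = 6413 × 0.8659 = 5553 J.

Q ≈ 5.55 kJ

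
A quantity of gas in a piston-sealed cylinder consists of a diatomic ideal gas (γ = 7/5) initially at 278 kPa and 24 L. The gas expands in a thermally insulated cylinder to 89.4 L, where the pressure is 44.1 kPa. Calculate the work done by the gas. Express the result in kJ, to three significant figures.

W ≈ 6.82 kJ

Adiabatic: W = (P₁V₁ − P₂V₂)/(γ − 1) with γ = 7/5.
P₁V₁ = 6672 J, P₂V₂ = 3943 J.
W = (6672 − 3943) / 0.4 = 6824 J.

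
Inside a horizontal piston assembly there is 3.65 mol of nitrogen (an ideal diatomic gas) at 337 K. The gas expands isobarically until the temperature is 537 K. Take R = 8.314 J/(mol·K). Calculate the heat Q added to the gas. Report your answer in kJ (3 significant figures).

Q ≈ 21.2 kJ

Isobaric: W = nRΔT = (3.65)(8.314)(200) = 6069 J.
ΔU = nCᵥΔT with Cᵥ = 5R/2: ΔU = (3.65)(20.79)(200) = 15173 J.
Q = ΔU + W = 15173 + 6069 = 21242 J.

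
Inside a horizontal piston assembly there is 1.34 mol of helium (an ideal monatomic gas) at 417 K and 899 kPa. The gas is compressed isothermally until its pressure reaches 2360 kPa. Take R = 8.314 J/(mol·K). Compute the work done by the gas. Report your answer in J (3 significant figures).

Isothermal process: W = nRT ln(V₂/V₁) = nRT ln(P₁/P₂).
W = (1.34)(8.314)(417) × ln(899/2360)
  = 4646 × ln(0.3809) = 4646 × -0.9651
W_by_gas = -4484 J.

W ≈ -4480 J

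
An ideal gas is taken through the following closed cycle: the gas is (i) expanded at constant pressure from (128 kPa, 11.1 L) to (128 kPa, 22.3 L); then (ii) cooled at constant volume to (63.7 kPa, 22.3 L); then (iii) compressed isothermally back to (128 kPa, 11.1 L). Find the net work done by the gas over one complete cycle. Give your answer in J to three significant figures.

W_net ≈ 443 J

Leg (i): W = PΔV = (128)(22.3 − 11.1) = 1434 J.
Leg (ii): W = 0.
Leg (iii): W = PᵢVᵢ ln(V_f/Vᵢ) = (1421) ln(11.1/22.3) = -991 J.
W_net = 1434 − 991 = 442.6 J.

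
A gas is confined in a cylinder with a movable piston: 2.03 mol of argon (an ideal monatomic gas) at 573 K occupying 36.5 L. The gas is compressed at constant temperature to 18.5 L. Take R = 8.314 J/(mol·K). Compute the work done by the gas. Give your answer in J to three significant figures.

W ≈ -6570 J

Isothermal: W = nRT ln(V₂/V₁).
W = (2.03)(8.314)(573) × ln(18.5/36.5)
  = 9671 × -0.6795
W_by_gas = -6572 J.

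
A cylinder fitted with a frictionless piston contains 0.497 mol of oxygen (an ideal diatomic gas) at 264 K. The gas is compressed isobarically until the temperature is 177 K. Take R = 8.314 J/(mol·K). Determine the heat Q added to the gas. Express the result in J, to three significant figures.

Isobaric: W = nRΔT = (0.497)(8.314)(-87) = -359.5 J.
ΔU = nCᵥΔT with Cᵥ = 5R/2: ΔU = (0.497)(20.79)(-87) = -898.7 J.
Q = ΔU + W = -898.7 − 359.5 = -1258 J.

Q ≈ -1260 J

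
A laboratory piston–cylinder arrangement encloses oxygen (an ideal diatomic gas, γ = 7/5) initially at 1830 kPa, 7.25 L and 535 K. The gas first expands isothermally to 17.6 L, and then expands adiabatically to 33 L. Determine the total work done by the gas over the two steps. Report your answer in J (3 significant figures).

Step 1 (isothermal): W = P₁V₁ ln(V₂/V₁) = (13268) ln(17.6/7.25) = 11767 J.
After step 1: P = 753.8 kPa, V = 17.6 L, T = 535 K.
Step 2 (adiabatic): W = (P₁V₁ − P₂V₂)/(γ−1) = (13268 − 10318)/0.4 = 7374 J.
W_total = 11767 + 7374 = 19141 J.

W_total ≈ 19100 J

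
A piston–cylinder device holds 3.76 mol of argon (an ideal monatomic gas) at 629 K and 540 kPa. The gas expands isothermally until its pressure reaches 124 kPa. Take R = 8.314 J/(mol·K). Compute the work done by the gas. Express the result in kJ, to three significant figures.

Isothermal process: W = nRT ln(V₂/V₁) = nRT ln(P₁/P₂).
W = (3.76)(8.314)(629) × ln(540/124)
  = 19663 × ln(4.355) = 19663 × 1.471
W_by_gas = 28930 J.

W ≈ 28.9 kJ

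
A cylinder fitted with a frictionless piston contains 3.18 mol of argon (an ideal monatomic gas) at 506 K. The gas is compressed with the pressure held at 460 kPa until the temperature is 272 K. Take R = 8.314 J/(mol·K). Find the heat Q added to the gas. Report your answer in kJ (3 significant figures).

Isobaric: W = nRΔT = (3.18)(8.314)(-234) = -6187 J.
ΔU = nCᵥΔT with Cᵥ = 3R/2: ΔU = (3.18)(12.47)(-234) = -9280 J.
Q = ΔU + W = -9280 − 6187 = -15467 J.

Q ≈ -15.5 kJ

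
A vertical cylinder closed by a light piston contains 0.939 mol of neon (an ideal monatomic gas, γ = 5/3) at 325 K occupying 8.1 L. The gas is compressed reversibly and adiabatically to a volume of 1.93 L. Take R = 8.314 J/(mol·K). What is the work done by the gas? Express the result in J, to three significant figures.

Adiabatic: TV^(γ−1) = const with γ = 5/3.
T₂ = T₁ (V₁/V₂)^(γ−1) = 325 × (8.1/1.93)^0.667 = 325 × 2.602 = 845.6 K.
W_by = nCᵥ(T₁ − T₂) = (0.939)(12.47)(325 − 845.6) = -6096 J.

W ≈ -6100 J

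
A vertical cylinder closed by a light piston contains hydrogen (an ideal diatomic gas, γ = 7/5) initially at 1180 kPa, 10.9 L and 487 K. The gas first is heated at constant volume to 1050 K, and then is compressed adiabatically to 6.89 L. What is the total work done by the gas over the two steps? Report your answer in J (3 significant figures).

W_total ≈ -14000 J

Step 1 (isochoric): W = 0 (constant volume).
After step 1: P = 2544 kPa (V unchanged).
Step 2 (adiabatic): W = (P₁V₁ − P₂V₂)/(γ−1) = (27731 − 33316)/0.4 = -13962 J.
W_total = 0 − 13962 = -13962 J.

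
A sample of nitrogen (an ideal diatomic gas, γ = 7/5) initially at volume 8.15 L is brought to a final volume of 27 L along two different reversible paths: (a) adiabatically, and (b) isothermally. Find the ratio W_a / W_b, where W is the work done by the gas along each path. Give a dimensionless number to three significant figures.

W_a / W_b ≈ 0.795

Path (a) adiabatic: W = P₁V₁(1 − (V₁/V₂)^(γ−1))/(γ−1) → W_a/(P₁V₁) = 0.9517.
Path (b) isothermal: W = P₁V₁ ln(V₂/V₁) → W_b/(P₁V₁) = 1.198.
W_a / W_b = 0.9517 / 1.198 = 0.7945.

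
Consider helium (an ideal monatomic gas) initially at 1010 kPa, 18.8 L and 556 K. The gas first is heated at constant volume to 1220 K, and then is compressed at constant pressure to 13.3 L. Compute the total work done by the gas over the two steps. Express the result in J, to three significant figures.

W_total ≈ -12200 J

Step 1 (isochoric): W = 0 (constant volume).
After step 1: P = 2216 kPa (V unchanged).
Step 2 (isobaric): W = PΔV = (2216 kPa)(13.3 − 18.8 L) = -12189 J.
W_total = 0 − 12189 = -12189 J.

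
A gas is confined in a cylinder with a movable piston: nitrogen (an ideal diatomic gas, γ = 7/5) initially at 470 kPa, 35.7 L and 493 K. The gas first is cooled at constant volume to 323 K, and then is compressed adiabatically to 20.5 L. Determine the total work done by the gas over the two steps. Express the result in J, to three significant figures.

Step 1 (isochoric): W = 0 (constant volume).
After step 1: P = 307.9 kPa (V unchanged).
Step 2 (adiabatic): W = (P₁V₁ − P₂V₂)/(γ−1) = (10993 − 13724)/0.4 = -6828 J.
W_total = 0 − 6828 = -6828 J.

W_total ≈ -6830 J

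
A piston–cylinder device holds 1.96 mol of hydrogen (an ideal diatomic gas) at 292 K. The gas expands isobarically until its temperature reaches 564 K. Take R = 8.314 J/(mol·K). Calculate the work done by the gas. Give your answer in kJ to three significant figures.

W ≈ 4.43 kJ

Isobaric: W = P ΔV = nR ΔT.
W = (1.96)(8.314)(564 − 292) = 4432 J.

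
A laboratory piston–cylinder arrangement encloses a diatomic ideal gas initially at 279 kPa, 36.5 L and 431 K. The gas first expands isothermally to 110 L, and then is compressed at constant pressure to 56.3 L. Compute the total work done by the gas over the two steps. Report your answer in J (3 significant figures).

Step 1 (isothermal): W = P₁V₁ ln(V₂/V₁) = (10184) ln(110/36.5) = 11234 J.
After step 1: P = 92.58 kPa, V = 110 L, T = 431 K.
Step 2 (isobaric): W = PΔV = (92.58 kPa)(56.3 − 110 L) = -4971 J.
W_total = 11234 − 4971 = 6263 J.

W_total ≈ 6260 J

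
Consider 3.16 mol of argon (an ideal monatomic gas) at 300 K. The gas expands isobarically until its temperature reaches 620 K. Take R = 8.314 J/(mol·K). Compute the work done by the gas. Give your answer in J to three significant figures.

W ≈ 8410 J

Isobaric: W = P ΔV = nR ΔT.
W = (3.16)(8.314)(620 − 300) = 8407 J.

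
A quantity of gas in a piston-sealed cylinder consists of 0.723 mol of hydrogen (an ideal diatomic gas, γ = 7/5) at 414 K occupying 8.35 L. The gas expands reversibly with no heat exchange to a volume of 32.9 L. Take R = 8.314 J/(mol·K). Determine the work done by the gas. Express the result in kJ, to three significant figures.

W ≈ 2.63 kJ

Adiabatic: TV^(γ−1) = const with γ = 7/5.
T₂ = T₁ (V₁/V₂)^(γ−1) = 414 × (8.35/32.9)^0.4 = 414 × 0.5778 = 239.2 K.
W_by = nCᵥ(T₁ − T₂) = (0.723)(20.79)(414 − 239.2) = 2627 J.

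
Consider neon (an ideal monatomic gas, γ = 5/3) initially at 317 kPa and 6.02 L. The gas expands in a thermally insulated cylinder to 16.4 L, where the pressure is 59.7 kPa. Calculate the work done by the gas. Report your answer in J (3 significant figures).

W ≈ 1390 J

Adiabatic: W = (P₁V₁ − P₂V₂)/(γ − 1) with γ = 5/3.
P₁V₁ = 1908 J, P₂V₂ = 979.1 J.
W = (1908 − 979.1) / 0.6667 = 1394 J.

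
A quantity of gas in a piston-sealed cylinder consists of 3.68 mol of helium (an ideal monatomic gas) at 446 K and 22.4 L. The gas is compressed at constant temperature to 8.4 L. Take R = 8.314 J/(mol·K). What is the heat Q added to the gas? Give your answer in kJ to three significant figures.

Q ≈ -13.4 kJ

Isothermal ⇒ ΔU = 0, so Q = W = nRT ln(V₂/V₁).
Q = (3.68)(8.314)(446) ln(8.4/22.4) = 13646 × -0.9808 = -13384 J.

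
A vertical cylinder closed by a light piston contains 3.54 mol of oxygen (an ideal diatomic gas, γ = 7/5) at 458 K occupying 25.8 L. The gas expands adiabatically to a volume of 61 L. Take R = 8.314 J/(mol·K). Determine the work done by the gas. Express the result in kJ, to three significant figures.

W ≈ 9.81 kJ

Adiabatic: TV^(γ−1) = const with γ = 7/5.
T₂ = T₁ (V₁/V₂)^(γ−1) = 458 × (25.8/61)^0.4 = 458 × 0.7088 = 324.6 K.
W_by = nCᵥ(T₁ − T₂) = (3.54)(20.79)(458 − 324.6) = 9814 J.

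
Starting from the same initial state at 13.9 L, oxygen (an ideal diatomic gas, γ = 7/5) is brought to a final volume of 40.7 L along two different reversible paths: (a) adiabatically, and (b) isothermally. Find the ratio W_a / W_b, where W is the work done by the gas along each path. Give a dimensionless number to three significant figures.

W_a / W_b ≈ 0.813

Path (a) adiabatic: W = P₁V₁(1 − (V₁/V₂)^(γ−1))/(γ−1) → W_a/(P₁V₁) = 0.8733.
Path (b) isothermal: W = P₁V₁ ln(V₂/V₁) → W_b/(P₁V₁) = 1.074.
W_a / W_b = 0.8733 / 1.074 = 0.8129.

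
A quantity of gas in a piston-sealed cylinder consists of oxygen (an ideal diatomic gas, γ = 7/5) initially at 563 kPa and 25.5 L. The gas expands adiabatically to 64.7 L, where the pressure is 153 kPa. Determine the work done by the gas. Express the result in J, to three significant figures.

Adiabatic: W = (P₁V₁ − P₂V₂)/(γ − 1) with γ = 7/5.
P₁V₁ = 14356 J, P₂V₂ = 9899 J.
W = (14356 − 9899) / 0.4 = 11144 J.

W ≈ 11100 J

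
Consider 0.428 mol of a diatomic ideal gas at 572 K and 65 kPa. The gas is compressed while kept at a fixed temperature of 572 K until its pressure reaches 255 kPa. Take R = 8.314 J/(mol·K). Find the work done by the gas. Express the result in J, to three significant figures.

W ≈ -2780 J

Isothermal process: W = nRT ln(V₂/V₁) = nRT ln(P₁/P₂).
W = (0.428)(8.314)(572) × ln(65/255)
  = 2035 × ln(0.2549) = 2035 × -1.367
W_by_gas = -2782 J.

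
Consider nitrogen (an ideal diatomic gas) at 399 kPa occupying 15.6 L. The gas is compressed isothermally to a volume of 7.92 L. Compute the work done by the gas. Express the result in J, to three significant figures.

W ≈ -4220 J

Isothermal: W = nRT ln(V₂/V₁) = P₁V₁ ln(V₂/V₁).
P₁V₁ = (399 kPa)(15.6 L) = 6224 J.
W = 6224 × ln(7.92/15.6) = 6224 × -0.6779
W_by_gas = -4219 J.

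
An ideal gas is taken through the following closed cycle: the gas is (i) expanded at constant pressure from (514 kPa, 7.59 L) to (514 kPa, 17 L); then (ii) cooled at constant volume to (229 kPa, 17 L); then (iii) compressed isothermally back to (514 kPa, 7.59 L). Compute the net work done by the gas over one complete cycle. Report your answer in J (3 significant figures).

Leg (i): W = PΔV = (514)(17 − 7.59) = 4837 J.
Leg (ii): W = 0.
Leg (iii): W = PᵢVᵢ ln(V_f/Vᵢ) = (3893) ln(7.59/17) = -3139 J.
W_net = 4837 − 3139 = 1697 J.

W_net ≈ 1700 J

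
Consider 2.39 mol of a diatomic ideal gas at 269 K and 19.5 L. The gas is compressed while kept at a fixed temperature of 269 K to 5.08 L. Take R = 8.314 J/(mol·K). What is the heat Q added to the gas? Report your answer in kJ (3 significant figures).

Q ≈ -7.19 kJ

Isothermal ⇒ ΔU = 0, so Q = W = nRT ln(V₂/V₁).
Q = (2.39)(8.314)(269) ln(5.08/19.5) = 5345 × -1.345 = -7190 J.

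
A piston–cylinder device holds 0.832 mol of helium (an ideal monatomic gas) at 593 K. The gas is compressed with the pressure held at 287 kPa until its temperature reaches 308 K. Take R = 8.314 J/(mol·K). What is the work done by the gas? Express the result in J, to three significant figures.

Isobaric: W = P ΔV = nR ΔT.
W = (0.832)(8.314)(308 − 593) = -1971 J.

W ≈ -1970 J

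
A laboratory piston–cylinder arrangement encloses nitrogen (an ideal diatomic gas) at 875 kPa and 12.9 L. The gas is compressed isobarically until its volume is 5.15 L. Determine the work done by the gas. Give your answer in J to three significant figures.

Isobaric: W = P ΔV.
W = (875 kPa)(5.15 − 12.9 L) = (875)(-7.75) = -6781 J.

W ≈ -6780 J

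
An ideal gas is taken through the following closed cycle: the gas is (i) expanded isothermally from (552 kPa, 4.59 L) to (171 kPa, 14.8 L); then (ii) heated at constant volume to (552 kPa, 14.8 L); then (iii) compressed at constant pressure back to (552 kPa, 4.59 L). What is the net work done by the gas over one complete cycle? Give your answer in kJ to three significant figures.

W_net ≈ -2.67 kJ

Leg (i): W = PᵢVᵢ ln(V_f/Vᵢ) = (2534) ln(14.8/4.59) = 2966 J.
Leg (ii): W = 0.
Leg (iii): W = PΔV = (552)(4.59 − 14.8) = -5636 J.
W_net = 2966 − 5636 = -2670 J.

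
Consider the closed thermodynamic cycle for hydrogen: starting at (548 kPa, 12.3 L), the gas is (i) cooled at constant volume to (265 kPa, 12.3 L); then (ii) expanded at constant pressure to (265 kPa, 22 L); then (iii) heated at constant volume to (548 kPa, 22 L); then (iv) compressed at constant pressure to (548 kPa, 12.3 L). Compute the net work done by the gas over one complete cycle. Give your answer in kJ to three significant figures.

W_net ≈ -2.75 kJ

Constant-volume legs do no work.
W(ii) = (265)(22 − 12.3) = 2570 J; W(iv) = (548)(12.3 − 22) = -5316 J.
W_net = 2570 − 5316 = -2745 J (the counter-clockwise enclosed area).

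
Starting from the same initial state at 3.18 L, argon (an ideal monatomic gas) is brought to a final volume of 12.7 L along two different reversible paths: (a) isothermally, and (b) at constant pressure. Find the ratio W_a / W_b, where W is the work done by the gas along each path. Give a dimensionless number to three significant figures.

W_a / W_b ≈ 0.463

Path (a) isothermal: W = P₁V₁ ln(V₂/V₁) → W_a/(P₁V₁) = 1.385.
Path (b) isobaric: W = P₁(V₂ − V₁) → W_b/(P₁V₁) = 2.994.
W_a / W_b = 1.385 / 2.994 = 0.4625.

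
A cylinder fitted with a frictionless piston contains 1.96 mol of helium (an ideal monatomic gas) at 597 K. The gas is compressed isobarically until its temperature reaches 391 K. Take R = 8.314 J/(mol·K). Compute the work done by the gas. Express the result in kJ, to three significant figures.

W ≈ -3.36 kJ

Isobaric: W = P ΔV = nR ΔT.
W = (1.96)(8.314)(391 − 597) = -3357 J.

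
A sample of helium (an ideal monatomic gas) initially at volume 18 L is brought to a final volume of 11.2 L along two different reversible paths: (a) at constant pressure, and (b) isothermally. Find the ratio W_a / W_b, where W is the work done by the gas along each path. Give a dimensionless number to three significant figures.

Path (a) isobaric: W = P₁(V₂ − V₁) → W_a/(P₁V₁) = -0.3778.
Path (b) isothermal: W = P₁V₁ ln(V₂/V₁) → W_b/(P₁V₁) = -0.4745.
W_a / W_b = -0.3778 / -0.4745 = 0.7962.

W_a / W_b ≈ 0.796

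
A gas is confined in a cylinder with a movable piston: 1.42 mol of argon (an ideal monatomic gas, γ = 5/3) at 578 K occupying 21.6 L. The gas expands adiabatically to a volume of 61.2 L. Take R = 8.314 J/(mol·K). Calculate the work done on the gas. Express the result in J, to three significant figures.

Adiabatic: TV^(γ−1) = const with γ = 5/3.
T₂ = T₁ (V₁/V₂)^(γ−1) = 578 × (21.6/61.2)^0.667 = 578 × 0.4994 = 288.7 K.
W_by = nCᵥ(T₁ − T₂) = (1.42)(12.47)(578 − 288.7) = 5124 J.
Work on gas = −W_by = -5124 J.

W ≈ -5120 J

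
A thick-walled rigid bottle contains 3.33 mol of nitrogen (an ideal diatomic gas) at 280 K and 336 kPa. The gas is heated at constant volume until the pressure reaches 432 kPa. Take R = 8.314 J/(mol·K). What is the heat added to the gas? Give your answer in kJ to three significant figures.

Constant volume ⇒ W = 0, so Q = ΔU = nCᵥΔT with Cᵥ = 5R/2 = 20.79 J/(mol·K).
At constant V, T₂/T₁ = P₂/P₁ ⇒ ΔT = T₁(P₂/P₁ − 1) = 280·(432/336 − 1) = 80 K.
ΔU = (3.33)(20.79)(80) = 5537 J.

Q ≈ 5.54 kJ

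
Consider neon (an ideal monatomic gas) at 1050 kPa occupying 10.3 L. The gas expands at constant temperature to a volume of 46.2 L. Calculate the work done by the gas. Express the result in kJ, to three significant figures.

Isothermal: W = nRT ln(V₂/V₁) = P₁V₁ ln(V₂/V₁).
P₁V₁ = (1050 kPa)(10.3 L) = 10815 J.
W = 10815 × ln(46.2/10.3) = 10815 × 1.501
W_by_gas = 16232 J.

W ≈ 16.2 kJ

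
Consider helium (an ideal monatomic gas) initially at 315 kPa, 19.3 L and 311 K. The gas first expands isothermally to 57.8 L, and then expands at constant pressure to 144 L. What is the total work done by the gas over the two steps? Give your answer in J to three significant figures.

Step 1 (isothermal): W = P₁V₁ ln(V₂/V₁) = (6080) ln(57.8/19.3) = 6669 J.
After step 1: P = 105.2 kPa, V = 57.8 L, T = 311 K.
Step 2 (isobaric): W = PΔV = (105.2 kPa)(144 − 57.8 L) = 9067 J.
W_total = 6669 + 9067 = 15735 J.

W_total ≈ 15700 J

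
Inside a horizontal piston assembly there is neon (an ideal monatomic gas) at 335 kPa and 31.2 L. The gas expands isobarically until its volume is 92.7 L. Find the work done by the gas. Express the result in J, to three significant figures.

Isobaric: W = P ΔV.
W = (335 kPa)(92.7 − 31.2 L) = (335)(61.5) = 20602 J.

W ≈ 20600 J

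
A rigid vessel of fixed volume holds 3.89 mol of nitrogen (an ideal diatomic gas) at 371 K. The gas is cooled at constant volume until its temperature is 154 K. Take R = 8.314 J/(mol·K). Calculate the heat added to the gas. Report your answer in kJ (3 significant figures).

Q ≈ -17.5 kJ

Constant volume ⇒ W = 0, so Q = ΔU = nCᵥΔT with Cᵥ = 5R/2 = 20.79 J/(mol·K).
ΔU = (3.89)(20.79)(154 − 371) = -17545 J.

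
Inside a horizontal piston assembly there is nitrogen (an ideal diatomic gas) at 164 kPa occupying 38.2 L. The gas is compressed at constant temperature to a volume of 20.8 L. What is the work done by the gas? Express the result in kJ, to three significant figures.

Isothermal: W = nRT ln(V₂/V₁) = P₁V₁ ln(V₂/V₁).
P₁V₁ = (164 kPa)(38.2 L) = 6265 J.
W = 6265 × ln(20.8/38.2) = 6265 × -0.6079
W_by_gas = -3808 J.

W ≈ -3.81 kJ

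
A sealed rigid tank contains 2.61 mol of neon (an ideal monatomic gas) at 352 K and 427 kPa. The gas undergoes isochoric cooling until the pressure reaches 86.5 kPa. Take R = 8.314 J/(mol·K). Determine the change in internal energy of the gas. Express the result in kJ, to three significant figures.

Constant volume ⇒ W = 0, so Q = ΔU = nCᵥΔT with Cᵥ = 3R/2 = 12.47 J/(mol·K).
At constant V, T₂/T₁ = P₂/P₁ ⇒ ΔT = T₁(P₂/P₁ − 1) = 352·(86.5/427 − 1) = -280.7 K.
ΔU = (2.61)(12.47)(-280.7) = -9136 J.

ΔU ≈ -9.14 kJ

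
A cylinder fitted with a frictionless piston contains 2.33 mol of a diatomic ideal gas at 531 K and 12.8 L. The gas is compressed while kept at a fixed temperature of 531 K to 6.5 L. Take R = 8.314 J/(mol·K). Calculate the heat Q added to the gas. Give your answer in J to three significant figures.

Q ≈ -6970 J

Isothermal ⇒ ΔU = 0, so Q = W = nRT ln(V₂/V₁).
Q = (2.33)(8.314)(531) ln(6.5/12.8) = 10286 × -0.6776 = -6970 J.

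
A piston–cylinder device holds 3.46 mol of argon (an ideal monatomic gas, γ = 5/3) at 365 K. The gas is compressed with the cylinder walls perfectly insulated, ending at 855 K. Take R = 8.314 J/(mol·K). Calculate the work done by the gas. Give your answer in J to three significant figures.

W ≈ -21100 J

Adiabatic ⇒ Q = 0, so W_by = −ΔU = nCᵥ(T₁ − T₂).
Cᵥ = 3R/2 = 12.47 J/(mol·K).
W = (3.46)(12.47)(365 − 855) = -21143 J.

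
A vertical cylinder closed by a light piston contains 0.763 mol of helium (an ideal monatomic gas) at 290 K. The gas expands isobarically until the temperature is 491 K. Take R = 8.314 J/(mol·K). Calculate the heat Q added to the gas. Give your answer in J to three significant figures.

Q ≈ 3190 J

Isobaric: W = nRΔT = (0.763)(8.314)(201) = 1275 J.
ΔU = nCᵥΔT with Cᵥ = 3R/2: ΔU = (0.763)(12.47)(201) = 1913 J.
Q = ΔU + W = 1913 + 1275 = 3188 J.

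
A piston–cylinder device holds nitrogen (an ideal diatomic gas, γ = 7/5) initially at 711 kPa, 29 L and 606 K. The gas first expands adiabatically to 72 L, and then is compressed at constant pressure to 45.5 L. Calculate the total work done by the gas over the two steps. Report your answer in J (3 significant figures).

Step 1 (adiabatic): W = (P₁V₁ − P₂V₂)/(γ−1) = (20619 − 14332)/0.4 = 15719 J.
After step 1: P = 199 kPa, V = 72 L, T = 421.2 K.
Step 2 (isobaric): W = PΔV = (199 kPa)(45.5 − 72 L) = -5275 J.
W_total = 15719 − 5275 = 10444 J.

W_total ≈ 10400 J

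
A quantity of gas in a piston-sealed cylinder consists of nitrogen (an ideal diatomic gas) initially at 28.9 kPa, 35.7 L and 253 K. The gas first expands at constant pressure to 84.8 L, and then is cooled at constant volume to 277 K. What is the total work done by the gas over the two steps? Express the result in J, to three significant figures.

W_total ≈ 1420 J

Step 1 (isobaric): W = PΔV = (28.9 kPa)(84.8 − 35.7 L) = 1419 J.
Step 2 (isochoric): W = 0 (constant volume).
W_total = 1419 + 0 = 1419 J.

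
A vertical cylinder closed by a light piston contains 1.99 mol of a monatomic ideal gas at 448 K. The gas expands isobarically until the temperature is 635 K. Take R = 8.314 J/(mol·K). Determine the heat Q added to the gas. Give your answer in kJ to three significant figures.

Isobaric: W = nRΔT = (1.99)(8.314)(187) = 3094 J.
ΔU = nCᵥΔT with Cᵥ = 3R/2: ΔU = (1.99)(12.47)(187) = 4641 J.
Q = ΔU + W = 4641 + 3094 = 7735 J.

Q ≈ 7.73 kJ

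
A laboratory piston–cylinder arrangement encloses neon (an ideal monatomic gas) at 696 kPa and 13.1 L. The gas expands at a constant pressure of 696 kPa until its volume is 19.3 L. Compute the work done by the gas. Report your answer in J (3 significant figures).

Isobaric: W = P ΔV.
W = (696 kPa)(19.3 − 13.1 L) = (696)(6.2) = 4315 J.

W ≈ 4320 J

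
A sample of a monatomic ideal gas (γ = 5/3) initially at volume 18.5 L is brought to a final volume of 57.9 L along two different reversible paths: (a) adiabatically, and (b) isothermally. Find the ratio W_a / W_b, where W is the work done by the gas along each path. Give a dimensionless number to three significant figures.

Path (a) adiabatic: W = P₁V₁(1 − (V₁/V₂)^(γ−1))/(γ−1) → W_a/(P₁V₁) = 0.7989.
Path (b) isothermal: W = P₁V₁ ln(V₂/V₁) → W_b/(P₁V₁) = 1.141.
W_a / W_b = 0.7989 / 1.141 = 0.7002.

W_a / W_b ≈ 0.700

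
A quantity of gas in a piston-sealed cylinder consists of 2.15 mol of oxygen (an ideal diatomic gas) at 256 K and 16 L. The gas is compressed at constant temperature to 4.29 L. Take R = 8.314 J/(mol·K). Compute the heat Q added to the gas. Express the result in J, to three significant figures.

Q ≈ -6020 J

Isothermal ⇒ ΔU = 0, so Q = W = nRT ln(V₂/V₁).
Q = (2.15)(8.314)(256) ln(4.29/16) = 4576 × -1.316 = -6023 J.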